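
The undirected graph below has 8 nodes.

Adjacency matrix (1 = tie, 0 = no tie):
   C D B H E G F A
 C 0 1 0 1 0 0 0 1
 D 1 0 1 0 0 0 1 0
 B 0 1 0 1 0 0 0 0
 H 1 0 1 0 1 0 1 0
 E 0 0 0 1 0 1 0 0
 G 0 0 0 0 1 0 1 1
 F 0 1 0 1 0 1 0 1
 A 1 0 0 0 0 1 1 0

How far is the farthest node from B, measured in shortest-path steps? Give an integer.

Distances from B: A:3, C:2, D:1, E:2, F:2, G:3, H:1.
The largest is 3 (to A and G), so the eccentricity of B is 3.

3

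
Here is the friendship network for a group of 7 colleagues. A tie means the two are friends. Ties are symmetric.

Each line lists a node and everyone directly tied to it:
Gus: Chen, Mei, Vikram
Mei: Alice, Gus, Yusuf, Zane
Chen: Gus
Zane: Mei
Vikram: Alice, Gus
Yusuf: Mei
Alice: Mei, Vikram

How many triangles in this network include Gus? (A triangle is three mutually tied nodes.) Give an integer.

Gus's neighbors are Chen, Mei, and Vikram, but none of them are tied to each other, so no triangle contains Gus.

0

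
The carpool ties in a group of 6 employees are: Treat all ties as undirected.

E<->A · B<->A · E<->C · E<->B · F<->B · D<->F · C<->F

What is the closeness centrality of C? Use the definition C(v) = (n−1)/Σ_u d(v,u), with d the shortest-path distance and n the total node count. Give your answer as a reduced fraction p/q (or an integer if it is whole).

Distances from C: A:2, B:2, D:2, E:1, F:1. Sum = 8.
n = 6, so closeness = 5/8.

5/8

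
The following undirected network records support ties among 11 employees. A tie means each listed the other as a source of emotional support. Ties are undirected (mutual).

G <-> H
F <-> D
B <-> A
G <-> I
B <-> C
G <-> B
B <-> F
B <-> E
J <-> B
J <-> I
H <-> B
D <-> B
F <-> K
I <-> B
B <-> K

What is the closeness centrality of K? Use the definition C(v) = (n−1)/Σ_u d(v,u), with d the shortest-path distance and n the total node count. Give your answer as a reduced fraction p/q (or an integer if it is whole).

5/9

Distances from K: A:2, B:1, C:2, D:2, E:2, F:1, G:2, H:2, I:2, J:2. Sum = 18.
n = 11, so closeness = 10/18 = 5/9.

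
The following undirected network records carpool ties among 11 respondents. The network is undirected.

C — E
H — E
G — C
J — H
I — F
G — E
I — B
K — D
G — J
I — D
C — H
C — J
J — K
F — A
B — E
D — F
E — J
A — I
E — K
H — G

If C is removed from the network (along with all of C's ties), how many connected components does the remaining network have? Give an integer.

1

C's neighbors (E, G, H, and J) remain reachable from one another through other ties, so the rest of the network stays in one piece.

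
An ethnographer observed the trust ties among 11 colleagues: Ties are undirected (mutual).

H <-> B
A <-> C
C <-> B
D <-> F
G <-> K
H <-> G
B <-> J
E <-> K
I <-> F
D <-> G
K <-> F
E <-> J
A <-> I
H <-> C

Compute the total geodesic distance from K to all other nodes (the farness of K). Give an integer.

20

Distances from K: A:3, B:3, C:3, D:2, E:1, F:1, G:1, H:2, I:2, J:2.
Sum = 3 + 3 + 3 + 2 + 1 + 1 + 1 + 2 + 2 + 2 = 20.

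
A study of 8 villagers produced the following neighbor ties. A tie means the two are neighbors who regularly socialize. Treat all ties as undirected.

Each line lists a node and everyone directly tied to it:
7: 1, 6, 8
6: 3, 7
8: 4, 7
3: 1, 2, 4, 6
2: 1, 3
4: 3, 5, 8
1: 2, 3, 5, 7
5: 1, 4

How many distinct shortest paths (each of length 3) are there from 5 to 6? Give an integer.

The shortest distance is 3. The length-3 paths are: 5–1–3–6; 5–4–3–6; 5–1–7–6.
That gives 3 distinct shortest paths.

3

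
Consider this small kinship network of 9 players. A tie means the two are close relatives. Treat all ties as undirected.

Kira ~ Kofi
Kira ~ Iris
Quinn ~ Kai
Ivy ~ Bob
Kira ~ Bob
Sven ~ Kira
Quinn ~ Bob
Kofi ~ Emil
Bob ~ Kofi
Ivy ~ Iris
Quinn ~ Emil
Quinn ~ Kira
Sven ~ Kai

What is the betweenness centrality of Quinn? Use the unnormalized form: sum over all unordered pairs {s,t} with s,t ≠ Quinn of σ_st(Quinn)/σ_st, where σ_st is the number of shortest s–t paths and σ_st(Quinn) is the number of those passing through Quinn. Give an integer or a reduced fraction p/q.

89/12

Pairs whose geodesics pass through Quinn — Kira–Kai: 1/2; Kira–Emil: 1/2; Sven–Emil: 2/3; Kai–Emil: 1; Kai–Kofi: 3/4; Kai–Bob: 1; Kai–Ivy: 1; Kai–Iris: 1/2; Emil–Bob: 1/2; Emil–Ivy: 1/2; Emil–Iris: 1/2.
All other pairs contribute 0.
Summing the contributions gives betweenness(Quinn) = 89/12.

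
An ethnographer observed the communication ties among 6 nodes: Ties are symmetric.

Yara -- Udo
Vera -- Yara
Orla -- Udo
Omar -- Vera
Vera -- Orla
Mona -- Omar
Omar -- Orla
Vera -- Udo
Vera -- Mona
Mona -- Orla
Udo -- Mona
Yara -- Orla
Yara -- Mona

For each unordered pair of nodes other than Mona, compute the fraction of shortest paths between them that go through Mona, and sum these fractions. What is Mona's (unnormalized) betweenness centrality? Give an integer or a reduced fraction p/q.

Pairs whose geodesics pass through Mona — Omar–Yara: 1/3; Omar–Udo: 1/3.
All other pairs contribute 0.
Summing the contributions gives betweenness(Mona) = 2/3.

2/3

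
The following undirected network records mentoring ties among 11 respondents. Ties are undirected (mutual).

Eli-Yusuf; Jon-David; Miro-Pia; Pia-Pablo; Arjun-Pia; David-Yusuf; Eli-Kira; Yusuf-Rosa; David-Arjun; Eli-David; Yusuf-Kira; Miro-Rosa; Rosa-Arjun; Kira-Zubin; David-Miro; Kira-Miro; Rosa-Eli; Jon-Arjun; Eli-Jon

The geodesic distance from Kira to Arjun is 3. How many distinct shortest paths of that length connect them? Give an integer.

The shortest distance is 3. The length-3 paths are: Kira–Yusuf–Rosa–Arjun; Kira–Eli–Rosa–Arjun; Kira–Miro–Rosa–Arjun; Kira–Eli–Jon–Arjun; Kira–Yusuf–David–Arjun; Kira–Eli–David–Arjun (and 2 more).
That gives 8 distinct shortest paths.

8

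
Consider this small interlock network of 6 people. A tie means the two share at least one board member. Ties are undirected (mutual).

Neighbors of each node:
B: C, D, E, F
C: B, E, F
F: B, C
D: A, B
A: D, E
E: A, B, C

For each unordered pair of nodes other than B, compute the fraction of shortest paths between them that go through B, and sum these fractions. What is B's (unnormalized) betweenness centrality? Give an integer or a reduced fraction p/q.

11/3

Pairs whose geodesics pass through B — E–D: 1/2; E–F: 1/2; C–D: 1; D–F: 1; F–A: 2/3.
All other pairs contribute 0.
Summing the contributions gives betweenness(B) = 11/3.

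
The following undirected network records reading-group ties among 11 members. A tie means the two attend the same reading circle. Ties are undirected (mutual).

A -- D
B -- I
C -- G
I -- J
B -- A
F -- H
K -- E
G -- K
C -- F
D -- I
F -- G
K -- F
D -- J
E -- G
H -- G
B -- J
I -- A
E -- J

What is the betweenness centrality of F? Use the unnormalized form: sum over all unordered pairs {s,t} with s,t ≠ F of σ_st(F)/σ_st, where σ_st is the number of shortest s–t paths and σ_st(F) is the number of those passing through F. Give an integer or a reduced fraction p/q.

3/2

Pairs whose geodesics pass through F — H–C: 1/2; H–K: 1/2; C–K: 1/2.
All other pairs contribute 0.
Summing the contributions gives betweenness(F) = 3/2.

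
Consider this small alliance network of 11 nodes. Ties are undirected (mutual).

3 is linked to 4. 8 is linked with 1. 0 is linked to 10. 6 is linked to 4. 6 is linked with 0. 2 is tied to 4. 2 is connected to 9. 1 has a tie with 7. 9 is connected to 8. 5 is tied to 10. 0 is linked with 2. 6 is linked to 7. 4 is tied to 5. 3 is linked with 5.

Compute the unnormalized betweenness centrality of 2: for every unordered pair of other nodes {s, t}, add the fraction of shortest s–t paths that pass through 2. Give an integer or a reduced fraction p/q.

71/6

Pairs whose geodesics pass through 2 — 8–0: 1; 8–10: 1; 8–5: 1; 8–3: 1; 8–4: 1; 9–0: 1; 9–10: 1; 9–5: 1; 9–3: 1; 9–4: 1; 9–6: 2/2; 0–3: 1/3; 0–4: 1/2.
All other pairs contribute 0.
Summing the contributions gives betweenness(2) = 71/6.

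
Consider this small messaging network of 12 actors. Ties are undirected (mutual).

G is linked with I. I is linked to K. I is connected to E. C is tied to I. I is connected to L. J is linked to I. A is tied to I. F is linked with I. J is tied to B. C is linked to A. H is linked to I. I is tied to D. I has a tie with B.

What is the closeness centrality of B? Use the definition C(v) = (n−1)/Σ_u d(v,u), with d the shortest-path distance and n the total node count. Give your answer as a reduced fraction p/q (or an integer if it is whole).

Distances from B: A:2, C:2, D:2, E:2, F:2, G:2, H:2, I:1, J:1, K:2, L:2. Sum = 20.
n = 12, so closeness = 11/20.

11/20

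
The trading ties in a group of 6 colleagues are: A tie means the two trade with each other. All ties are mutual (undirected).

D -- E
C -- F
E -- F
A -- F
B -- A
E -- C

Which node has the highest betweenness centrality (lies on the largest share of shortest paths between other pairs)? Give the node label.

Unnormalized betweenness of each node: A:4, B:0, C:0, D:0, E:4, F:6.
F has the largest value, 6, making it the main broker — the node through which the most shortest paths run.

F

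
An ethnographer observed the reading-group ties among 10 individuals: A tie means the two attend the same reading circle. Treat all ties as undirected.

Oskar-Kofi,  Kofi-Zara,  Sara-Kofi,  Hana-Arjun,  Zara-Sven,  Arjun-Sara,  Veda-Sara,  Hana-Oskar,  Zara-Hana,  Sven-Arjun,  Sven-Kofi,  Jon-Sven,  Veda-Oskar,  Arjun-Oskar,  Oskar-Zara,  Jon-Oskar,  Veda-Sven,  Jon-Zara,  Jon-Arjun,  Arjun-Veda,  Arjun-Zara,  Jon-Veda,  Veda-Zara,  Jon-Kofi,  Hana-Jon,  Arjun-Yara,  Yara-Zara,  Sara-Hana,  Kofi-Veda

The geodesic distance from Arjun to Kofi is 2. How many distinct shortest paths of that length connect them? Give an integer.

The shortest distance is 2. The length-2 paths are: Arjun–Oskar–Kofi; Arjun–Sven–Kofi; Arjun–Zara–Kofi; Arjun–Sara–Kofi; Arjun–Veda–Kofi; Arjun–Jon–Kofi.
That gives 6 distinct shortest paths.

6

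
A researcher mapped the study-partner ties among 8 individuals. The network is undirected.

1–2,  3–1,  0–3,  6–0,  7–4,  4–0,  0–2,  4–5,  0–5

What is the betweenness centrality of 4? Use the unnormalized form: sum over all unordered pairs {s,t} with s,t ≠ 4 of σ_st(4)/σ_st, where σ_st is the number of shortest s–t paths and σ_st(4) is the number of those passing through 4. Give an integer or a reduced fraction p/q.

Pairs whose geodesics pass through 4 — 2–7: 1; 5–7: 1; 3–7: 1; 0–7: 1; 1–7: 2/2; 6–7: 1.
All other pairs contribute 0.
Summing the contributions gives betweenness(4) = 6.

6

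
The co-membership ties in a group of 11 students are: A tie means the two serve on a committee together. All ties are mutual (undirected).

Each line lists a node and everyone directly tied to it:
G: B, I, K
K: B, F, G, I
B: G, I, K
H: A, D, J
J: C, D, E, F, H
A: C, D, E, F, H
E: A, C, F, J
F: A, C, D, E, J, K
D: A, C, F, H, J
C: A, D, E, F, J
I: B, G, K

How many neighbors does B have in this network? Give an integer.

3

B is directly tied to G, I, and K. That is 3 neighbors, so the degree of B is 3.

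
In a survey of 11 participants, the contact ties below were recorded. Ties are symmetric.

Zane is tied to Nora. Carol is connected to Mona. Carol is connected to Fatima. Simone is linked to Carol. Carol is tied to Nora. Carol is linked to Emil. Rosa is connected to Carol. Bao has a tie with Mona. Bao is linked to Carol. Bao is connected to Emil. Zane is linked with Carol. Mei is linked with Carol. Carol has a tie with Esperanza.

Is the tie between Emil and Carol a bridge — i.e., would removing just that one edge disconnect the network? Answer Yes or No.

No

Even without that edge, Emil still reaches Carol via Emil – Bao – Carol, so the network stays connected. Not a bridge.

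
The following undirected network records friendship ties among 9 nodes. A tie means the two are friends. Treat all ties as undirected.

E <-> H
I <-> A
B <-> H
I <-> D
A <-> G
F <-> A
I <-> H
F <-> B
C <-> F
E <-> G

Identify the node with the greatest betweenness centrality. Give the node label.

Unnormalized betweenness of each node: A:19/2, B:3, C:0, D:0, E:3/2, F:17/2, G:2, H:13/2, I:8.
A has the largest value, 19/2, making it the main broker — the node through which the most shortest paths run.

A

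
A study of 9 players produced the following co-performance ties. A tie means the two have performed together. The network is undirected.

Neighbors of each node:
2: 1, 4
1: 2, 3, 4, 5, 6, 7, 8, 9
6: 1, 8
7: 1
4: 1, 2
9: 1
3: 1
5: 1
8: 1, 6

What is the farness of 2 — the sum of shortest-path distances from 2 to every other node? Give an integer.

Distances from 2: 1:1, 3:2, 4:1, 5:2, 6:2, 7:2, 8:2, 9:2.
Sum = 1 + 2 + 1 + 2 + 2 + 2 + 2 + 2 = 14.

14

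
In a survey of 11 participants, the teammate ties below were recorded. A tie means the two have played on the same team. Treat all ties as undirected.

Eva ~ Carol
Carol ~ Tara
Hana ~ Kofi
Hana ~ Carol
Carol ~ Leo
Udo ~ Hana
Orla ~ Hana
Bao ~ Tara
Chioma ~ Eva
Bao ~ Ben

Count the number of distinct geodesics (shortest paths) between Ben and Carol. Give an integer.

1

The shortest distance is 3, and the only length-3 path is Ben–Bao–Tara–Carol. So there is exactly 1 shortest path.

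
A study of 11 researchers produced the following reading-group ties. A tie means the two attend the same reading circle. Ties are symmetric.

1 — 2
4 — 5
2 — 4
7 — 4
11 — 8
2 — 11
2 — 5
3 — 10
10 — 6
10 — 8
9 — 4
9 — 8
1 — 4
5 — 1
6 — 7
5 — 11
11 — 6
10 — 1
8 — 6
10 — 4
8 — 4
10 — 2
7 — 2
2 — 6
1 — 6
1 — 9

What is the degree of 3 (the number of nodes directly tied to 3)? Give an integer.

1

3 is directly tied to 10. That is 1 neighbor, so the degree of 3 is 1.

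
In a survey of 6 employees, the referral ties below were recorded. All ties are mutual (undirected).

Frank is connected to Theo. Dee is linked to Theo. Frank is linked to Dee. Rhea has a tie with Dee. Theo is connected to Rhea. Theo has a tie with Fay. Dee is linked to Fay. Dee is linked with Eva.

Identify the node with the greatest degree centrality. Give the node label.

Dee

Degrees — Dee:5, Eva:1, Fay:2, Frank:2, Rhea:2, Theo:4.
The maximum is 5, attained only by Dee.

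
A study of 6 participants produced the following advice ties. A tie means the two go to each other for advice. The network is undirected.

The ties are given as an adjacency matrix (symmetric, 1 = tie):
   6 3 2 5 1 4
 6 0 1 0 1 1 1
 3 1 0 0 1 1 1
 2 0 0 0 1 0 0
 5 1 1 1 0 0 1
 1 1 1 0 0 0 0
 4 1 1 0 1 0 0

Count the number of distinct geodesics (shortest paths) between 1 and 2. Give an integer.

The shortest distance is 3. The length-3 paths are: 1–6–5–2; 1–3–5–2.
That gives 2 distinct shortest paths.

2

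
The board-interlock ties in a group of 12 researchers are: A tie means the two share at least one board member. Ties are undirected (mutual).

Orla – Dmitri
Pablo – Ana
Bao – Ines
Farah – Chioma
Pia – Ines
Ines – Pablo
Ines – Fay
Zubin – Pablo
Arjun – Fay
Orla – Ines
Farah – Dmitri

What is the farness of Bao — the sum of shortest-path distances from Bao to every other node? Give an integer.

Distances from Bao: Ana:3, Arjun:3, Chioma:5, Dmitri:3, Farah:4, Fay:2, Ines:1, Orla:2, Pablo:2, Pia:2, Zubin:3.
Sum = 3 + 3 + 5 + 3 + 4 + 2 + 1 + 2 + 2 + 2 + 3 = 30.

30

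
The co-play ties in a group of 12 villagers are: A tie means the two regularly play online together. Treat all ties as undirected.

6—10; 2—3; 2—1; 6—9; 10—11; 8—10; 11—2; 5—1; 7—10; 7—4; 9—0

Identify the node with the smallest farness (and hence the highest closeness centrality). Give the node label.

Farness (sum of distances to all others) for each node — 0:47, 1:37, 2:29, 3:39, 4:41, 5:47, 6:29, 7:31, 8:33, 9:37, 10:23, 11:25.
The smallest farness is 23, for 10, so 10 has the highest closeness.

10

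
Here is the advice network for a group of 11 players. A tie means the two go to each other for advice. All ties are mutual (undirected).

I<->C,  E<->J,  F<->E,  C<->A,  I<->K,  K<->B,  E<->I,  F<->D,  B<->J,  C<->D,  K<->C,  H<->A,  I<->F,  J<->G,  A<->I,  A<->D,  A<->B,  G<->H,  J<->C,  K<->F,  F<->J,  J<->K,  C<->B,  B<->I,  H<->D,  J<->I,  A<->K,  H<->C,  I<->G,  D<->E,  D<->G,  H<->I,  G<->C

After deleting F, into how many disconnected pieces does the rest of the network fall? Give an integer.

F's neighbors (D, E, I, J, and K) remain reachable from one another through other ties, so the rest of the network stays in one piece.

1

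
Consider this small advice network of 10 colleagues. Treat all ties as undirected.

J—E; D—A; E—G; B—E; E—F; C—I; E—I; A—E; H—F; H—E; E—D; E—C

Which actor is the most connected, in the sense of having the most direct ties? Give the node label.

Degrees — A:2, B:1, C:2, D:2, E:9, F:2, G:1, H:2, I:2, J:1.
The maximum is 9, attained only by E.

E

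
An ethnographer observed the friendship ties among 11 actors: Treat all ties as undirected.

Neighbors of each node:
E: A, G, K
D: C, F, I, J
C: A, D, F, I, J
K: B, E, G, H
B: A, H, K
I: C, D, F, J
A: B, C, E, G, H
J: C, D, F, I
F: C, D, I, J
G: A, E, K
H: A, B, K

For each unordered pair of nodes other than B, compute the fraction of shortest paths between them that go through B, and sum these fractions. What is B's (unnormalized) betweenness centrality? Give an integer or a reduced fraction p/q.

Pairs whose geodesics pass through B — K–A: 1/4; K–D: 1/4; K–J: 1/4; K–F: 1/4; K–I: 1/4; K–C: 1/4.
All other pairs contribute 0.
Summing the contributions gives betweenness(B) = 3/2.

3/2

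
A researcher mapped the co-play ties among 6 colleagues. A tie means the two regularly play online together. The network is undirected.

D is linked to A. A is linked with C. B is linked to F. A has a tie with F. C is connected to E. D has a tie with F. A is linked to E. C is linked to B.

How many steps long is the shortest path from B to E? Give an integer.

2

One shortest route is B – C – E, which uses 2 edges, and B and E are not directly tied, so nothing shorter exists. So d(B,E) = 2.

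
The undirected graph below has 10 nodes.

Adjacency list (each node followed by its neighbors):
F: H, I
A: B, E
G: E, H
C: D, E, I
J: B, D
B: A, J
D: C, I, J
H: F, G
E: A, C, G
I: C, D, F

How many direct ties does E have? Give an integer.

E is directly tied to A, C, and G. That is 3 neighbors, so the degree of E is 3.

3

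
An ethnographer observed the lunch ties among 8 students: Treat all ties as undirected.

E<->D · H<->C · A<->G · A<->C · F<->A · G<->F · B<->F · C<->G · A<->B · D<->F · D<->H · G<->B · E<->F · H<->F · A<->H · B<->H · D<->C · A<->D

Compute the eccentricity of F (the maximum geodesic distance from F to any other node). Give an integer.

2

Distances from F: A:1, B:1, C:2, D:1, E:1, G:1, H:1.
The largest is 2 (to C), so the eccentricity of F is 2.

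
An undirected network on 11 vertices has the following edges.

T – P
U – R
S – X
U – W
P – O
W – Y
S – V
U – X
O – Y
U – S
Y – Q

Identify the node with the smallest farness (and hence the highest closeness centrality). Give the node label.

Farness (sum of distances to all others) for each node — O:28, P:35, Q:32, R:32, S:29, T:44, U:23, V:38, W:22, X:30, Y:23.
The smallest farness is 22, for W, so W has the highest closeness.

W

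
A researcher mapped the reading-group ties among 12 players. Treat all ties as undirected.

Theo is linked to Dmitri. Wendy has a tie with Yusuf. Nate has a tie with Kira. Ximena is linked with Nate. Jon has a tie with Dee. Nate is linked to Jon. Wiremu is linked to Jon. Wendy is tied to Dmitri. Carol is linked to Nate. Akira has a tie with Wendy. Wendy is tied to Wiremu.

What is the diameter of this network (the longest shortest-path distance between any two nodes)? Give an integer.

6

Eccentricity of each node (its greatest distance to any other): Akira:5, Carol:6, Dee:5, Dmitri:5, Jon:4, Kira:6, Nate:5, Theo:6, Wendy:4, Wiremu:3, Ximena:6, Yusuf:5.
The maximum eccentricity is 6, realized for instance by the pair Ximena–Theo via Ximena – Nate – Jon – Wiremu – Wendy – Dmitri – Theo. So the diameter is 6.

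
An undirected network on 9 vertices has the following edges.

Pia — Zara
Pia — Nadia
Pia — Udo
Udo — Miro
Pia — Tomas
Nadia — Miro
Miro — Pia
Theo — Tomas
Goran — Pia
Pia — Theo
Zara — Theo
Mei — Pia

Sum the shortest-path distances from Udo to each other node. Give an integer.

Distances from Udo: Goran:2, Mei:2, Miro:1, Nadia:2, Pia:1, Theo:2, Tomas:2, Zara:2.
Sum = 2 + 2 + 1 + 2 + 1 + 2 + 2 + 2 = 14.

14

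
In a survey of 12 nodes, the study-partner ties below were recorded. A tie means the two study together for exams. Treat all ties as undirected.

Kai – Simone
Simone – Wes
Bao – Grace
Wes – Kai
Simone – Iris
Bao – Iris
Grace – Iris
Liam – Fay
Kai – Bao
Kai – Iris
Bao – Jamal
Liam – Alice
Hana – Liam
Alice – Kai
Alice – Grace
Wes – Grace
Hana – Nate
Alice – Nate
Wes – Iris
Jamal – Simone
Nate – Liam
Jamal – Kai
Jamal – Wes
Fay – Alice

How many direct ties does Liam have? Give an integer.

4

Liam is directly tied to Alice, Fay, Hana, and Nate. That is 4 neighbors, so the degree of Liam is 4.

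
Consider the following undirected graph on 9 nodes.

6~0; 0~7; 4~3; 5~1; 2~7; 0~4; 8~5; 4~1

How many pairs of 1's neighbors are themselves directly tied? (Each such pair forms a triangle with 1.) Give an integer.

1's neighbors are 4 and 5, but none of them are tied to each other, so no triangle contains 1.

0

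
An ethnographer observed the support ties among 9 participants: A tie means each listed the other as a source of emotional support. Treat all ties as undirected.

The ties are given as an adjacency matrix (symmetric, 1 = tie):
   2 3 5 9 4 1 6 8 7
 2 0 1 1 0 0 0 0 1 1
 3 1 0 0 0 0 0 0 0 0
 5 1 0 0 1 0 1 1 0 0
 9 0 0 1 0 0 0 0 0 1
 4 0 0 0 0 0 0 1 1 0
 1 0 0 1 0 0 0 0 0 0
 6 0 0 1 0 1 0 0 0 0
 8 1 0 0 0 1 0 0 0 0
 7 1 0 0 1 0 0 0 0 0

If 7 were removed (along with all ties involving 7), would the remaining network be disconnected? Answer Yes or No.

No

Even without 7, every remaining node can still reach every other (the residual graph is connected), so 7 is not a cut vertex.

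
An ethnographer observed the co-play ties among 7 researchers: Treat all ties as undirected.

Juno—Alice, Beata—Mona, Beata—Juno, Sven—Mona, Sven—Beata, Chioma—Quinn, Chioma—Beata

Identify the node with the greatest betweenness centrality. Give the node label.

Unnormalized betweenness of each node: Alice:0, Beata:12, Chioma:5, Juno:5, Mona:0, Quinn:0, Sven:0.
Beata has the largest value, 12, making it the main broker — the node through which the most shortest paths run.

Beata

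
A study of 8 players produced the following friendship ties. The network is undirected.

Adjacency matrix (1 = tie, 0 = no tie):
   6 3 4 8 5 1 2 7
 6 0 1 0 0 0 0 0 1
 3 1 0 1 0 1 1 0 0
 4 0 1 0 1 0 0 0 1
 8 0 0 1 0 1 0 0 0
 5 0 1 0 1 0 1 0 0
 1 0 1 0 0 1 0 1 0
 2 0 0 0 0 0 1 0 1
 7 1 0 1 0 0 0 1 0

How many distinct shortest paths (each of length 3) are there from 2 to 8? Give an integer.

The shortest distance is 3. The length-3 paths are: 2–7–4–8; 2–1–5–8.
That gives 2 distinct shortest paths.

2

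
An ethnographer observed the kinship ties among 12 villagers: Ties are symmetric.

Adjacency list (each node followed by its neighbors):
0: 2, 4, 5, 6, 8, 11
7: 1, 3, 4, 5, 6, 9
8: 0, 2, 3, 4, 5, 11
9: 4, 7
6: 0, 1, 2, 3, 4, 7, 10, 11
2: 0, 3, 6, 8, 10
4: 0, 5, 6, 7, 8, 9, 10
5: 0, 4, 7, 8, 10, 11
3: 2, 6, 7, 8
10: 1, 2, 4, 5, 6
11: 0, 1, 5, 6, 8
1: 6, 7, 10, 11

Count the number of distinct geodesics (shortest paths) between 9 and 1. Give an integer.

1

The shortest distance is 2, and the only length-2 path is 9–7–1. So there is exactly 1 shortest path.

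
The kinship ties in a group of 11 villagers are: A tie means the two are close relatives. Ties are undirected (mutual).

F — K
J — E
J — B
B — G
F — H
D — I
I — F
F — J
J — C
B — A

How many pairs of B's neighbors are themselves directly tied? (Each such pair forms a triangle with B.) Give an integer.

0

B's neighbors are A, G, and J, but none of them are tied to each other, so no triangle contains B.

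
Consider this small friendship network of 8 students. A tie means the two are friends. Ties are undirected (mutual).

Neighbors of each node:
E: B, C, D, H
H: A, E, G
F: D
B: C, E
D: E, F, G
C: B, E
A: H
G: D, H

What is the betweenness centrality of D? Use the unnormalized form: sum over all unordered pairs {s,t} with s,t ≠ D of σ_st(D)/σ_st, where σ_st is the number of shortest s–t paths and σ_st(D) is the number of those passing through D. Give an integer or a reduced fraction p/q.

15/2

Pairs whose geodesics pass through D — H–F: 2/2; C–F: 1; C–G: 1/2; A–F: 2/2; B–F: 1; B–G: 1/2; F–E: 1; F–G: 1; E–G: 1/2.
All other pairs contribute 0.
Summing the contributions gives betweenness(D) = 15/2.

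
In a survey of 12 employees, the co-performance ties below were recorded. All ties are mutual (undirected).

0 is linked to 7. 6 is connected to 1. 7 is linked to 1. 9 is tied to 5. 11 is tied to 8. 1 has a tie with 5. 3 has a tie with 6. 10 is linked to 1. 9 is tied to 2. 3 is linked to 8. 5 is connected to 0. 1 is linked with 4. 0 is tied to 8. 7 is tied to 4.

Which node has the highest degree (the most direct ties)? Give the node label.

1

Degrees — 0:3, 1:5, 2:1, 3:2, 4:2, 5:3, 6:2, 7:3, 8:3, 9:2, 10:1, 11:1.
The maximum is 5, attained only by 1.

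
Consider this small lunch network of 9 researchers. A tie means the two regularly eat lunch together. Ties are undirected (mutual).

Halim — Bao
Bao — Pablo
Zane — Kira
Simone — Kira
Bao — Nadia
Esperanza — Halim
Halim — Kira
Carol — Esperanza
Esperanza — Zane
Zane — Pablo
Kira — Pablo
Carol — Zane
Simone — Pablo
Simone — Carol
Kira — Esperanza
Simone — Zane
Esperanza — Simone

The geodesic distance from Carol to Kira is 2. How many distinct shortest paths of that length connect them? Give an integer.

The shortest distance is 2. The length-2 paths are: Carol–Esperanza–Kira; Carol–Zane–Kira; Carol–Simone–Kira.
That gives 3 distinct shortest paths.

3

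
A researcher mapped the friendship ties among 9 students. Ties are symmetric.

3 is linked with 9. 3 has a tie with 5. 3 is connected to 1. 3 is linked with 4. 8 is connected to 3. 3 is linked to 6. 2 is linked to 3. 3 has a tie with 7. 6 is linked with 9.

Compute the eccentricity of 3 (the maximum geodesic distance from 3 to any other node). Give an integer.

1

Distances from 3: 1:1, 2:1, 4:1, 5:1, 6:1, 7:1, 8:1, 9:1.
The largest is 1 (to 7, 5, 2, 6, 4, 1, 9, and 8), so the eccentricity of 3 is 1.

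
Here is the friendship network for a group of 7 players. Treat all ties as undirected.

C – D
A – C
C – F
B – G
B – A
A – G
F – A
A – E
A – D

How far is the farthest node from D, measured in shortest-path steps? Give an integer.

2

Distances from D: A:1, B:2, C:1, E:2, F:2, G:2.
The largest is 2 (to B, E, F, and G), so the eccentricity of D is 2.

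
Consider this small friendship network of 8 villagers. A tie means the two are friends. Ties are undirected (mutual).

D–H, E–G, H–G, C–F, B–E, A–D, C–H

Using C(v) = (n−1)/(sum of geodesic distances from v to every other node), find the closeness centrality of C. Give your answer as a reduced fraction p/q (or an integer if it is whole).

7/16

Distances from C: A:3, B:4, D:2, E:3, F:1, G:2, H:1. Sum = 16.
n = 8, so closeness = 7/16.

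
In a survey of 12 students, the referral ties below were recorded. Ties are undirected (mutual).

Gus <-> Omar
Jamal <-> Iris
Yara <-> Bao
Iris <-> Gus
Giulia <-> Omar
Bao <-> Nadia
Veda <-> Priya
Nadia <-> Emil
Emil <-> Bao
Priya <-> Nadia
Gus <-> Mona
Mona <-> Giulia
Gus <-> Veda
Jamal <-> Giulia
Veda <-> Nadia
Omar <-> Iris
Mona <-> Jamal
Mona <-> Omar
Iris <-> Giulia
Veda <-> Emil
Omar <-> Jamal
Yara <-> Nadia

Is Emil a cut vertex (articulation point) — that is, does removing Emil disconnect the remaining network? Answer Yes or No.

No

Even without Emil, every remaining node can still reach every other (the residual graph is connected), so Emil is not a cut vertex.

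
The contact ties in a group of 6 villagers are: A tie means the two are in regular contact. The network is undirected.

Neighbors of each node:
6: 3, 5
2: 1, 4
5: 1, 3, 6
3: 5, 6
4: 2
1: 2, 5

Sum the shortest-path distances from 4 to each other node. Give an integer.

Distances from 4: 1:2, 2:1, 3:4, 5:3, 6:4.
Sum = 2 + 1 + 4 + 3 + 4 = 14.

14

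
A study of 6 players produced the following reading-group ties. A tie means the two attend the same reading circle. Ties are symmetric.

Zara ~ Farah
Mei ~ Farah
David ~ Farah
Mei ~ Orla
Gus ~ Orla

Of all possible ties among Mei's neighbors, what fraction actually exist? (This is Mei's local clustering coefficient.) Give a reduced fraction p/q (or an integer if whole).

Mei's neighbors: Farah and Orla (k = 2).
Possible neighbor pairs: C(2,2) = 1. Edges among them: none → e = 0.
Clustering(Mei) = 0/1.

0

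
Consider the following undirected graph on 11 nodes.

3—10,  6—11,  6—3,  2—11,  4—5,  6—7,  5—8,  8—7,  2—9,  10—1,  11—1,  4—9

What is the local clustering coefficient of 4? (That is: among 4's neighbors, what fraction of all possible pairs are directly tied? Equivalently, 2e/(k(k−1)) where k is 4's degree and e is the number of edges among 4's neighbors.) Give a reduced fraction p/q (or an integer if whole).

4's neighbors: 5 and 9 (k = 2).
Possible neighbor pairs: C(2,2) = 1. Edges among them: none → e = 0.
Clustering(4) = 0/1.

0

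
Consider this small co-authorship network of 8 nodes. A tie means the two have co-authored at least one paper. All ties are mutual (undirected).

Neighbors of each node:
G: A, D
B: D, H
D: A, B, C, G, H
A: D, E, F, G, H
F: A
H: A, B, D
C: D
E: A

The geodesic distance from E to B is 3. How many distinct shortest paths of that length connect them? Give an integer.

2

The shortest distance is 3. The length-3 paths are: E–A–H–B; E–A–D–B.
That gives 2 distinct shortest paths.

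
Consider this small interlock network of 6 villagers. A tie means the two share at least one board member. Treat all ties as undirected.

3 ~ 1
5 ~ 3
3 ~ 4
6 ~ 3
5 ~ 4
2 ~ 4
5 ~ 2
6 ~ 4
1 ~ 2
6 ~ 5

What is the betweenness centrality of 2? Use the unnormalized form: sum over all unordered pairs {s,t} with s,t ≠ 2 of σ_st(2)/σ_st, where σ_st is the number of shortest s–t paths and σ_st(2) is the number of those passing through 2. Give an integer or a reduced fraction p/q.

1

Pairs whose geodesics pass through 2 — 5–1: 1/2; 1–4: 1/2.
All other pairs contribute 0.
Summing the contributions gives betweenness(2) = 1.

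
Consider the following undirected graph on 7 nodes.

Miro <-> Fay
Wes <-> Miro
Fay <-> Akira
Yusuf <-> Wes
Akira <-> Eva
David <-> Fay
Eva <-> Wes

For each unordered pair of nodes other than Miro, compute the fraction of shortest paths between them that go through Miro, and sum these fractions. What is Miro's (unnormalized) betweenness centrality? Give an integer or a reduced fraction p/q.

4

Pairs whose geodesics pass through Miro — David–Wes: 1; David–Yusuf: 1; Fay–Wes: 1; Fay–Yusuf: 1.
All other pairs contribute 0.
Summing the contributions gives betweenness(Miro) = 4.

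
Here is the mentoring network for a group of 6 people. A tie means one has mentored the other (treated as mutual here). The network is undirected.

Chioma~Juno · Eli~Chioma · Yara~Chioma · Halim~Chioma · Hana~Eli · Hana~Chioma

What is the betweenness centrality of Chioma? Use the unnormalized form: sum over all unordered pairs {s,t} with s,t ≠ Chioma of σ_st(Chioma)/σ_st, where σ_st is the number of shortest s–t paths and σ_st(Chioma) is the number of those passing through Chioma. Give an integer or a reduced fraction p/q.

9

Pairs whose geodesics pass through Chioma — Halim–Juno: 1; Halim–Yara: 1; Halim–Eli: 1; Halim–Hana: 1; Juno–Yara: 1; Juno–Eli: 1; Juno–Hana: 1; Yara–Eli: 1; Yara–Hana: 1.
All other pairs contribute 0.
Summing the contributions gives betweenness(Chioma) = 9.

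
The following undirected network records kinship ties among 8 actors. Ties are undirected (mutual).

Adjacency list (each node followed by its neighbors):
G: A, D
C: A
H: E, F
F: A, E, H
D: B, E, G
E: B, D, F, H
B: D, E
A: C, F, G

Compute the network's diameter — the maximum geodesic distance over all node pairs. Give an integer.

Eccentricity of each node (its greatest distance to any other): A:3, B:4, C:4, D:3, E:3, F:2, G:3, H:3.
The maximum eccentricity is 4, realized for instance by the pair B–C via B – D – G – A – C. So the diameter is 4.

4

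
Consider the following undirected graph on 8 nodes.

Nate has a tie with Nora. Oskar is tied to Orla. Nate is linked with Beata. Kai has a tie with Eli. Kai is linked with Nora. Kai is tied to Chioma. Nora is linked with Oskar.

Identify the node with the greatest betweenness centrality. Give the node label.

Unnormalized betweenness of each node: Beata:0, Chioma:0, Eli:0, Kai:11, Nate:6, Nora:16, Orla:0, Oskar:6.
Nora has the largest value, 16, making it the main broker — the node through which the most shortest paths run.

Nora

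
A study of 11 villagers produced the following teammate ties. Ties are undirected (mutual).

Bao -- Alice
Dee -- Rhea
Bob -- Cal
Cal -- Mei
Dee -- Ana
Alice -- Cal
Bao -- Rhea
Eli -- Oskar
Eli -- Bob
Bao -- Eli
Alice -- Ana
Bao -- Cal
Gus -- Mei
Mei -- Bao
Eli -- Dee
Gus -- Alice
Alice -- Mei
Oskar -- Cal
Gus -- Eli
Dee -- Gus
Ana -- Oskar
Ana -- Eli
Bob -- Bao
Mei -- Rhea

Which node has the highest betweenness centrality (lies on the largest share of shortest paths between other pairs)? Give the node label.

Eli

Unnormalized betweenness of each node: Alice:61/18, Ana:203/90, Bao:238/45, Bob:4/9, Cal:39/10, Dee:41/15, Eli:79/10, Gus:37/18, Mei:124/45, Oskar:19/18, Rhea:11/9.
Eli has the largest value, 79/10, making it the main broker — the node through which the most shortest paths run.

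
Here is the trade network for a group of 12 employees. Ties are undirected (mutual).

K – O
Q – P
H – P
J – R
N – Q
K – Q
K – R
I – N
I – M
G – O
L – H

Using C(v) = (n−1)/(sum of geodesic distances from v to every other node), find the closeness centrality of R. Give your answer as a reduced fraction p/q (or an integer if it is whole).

Distances from R: G:3, H:4, I:4, J:1, K:1, L:5, M:5, N:3, O:2, P:3, Q:2. Sum = 33.
n = 12, so closeness = 11/33 = 1/3.

1/3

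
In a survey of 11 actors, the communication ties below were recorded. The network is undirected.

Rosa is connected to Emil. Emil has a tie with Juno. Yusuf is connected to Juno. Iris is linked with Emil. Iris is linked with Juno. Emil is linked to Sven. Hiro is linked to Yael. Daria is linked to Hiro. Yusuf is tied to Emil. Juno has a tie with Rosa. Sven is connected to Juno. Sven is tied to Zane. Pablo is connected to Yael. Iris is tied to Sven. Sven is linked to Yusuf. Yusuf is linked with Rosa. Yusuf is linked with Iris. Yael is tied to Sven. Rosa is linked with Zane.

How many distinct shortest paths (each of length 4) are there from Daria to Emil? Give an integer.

1

The shortest distance is 4, and the only length-4 path is Daria–Hiro–Yael–Sven–Emil. So there is exactly 1 shortest path.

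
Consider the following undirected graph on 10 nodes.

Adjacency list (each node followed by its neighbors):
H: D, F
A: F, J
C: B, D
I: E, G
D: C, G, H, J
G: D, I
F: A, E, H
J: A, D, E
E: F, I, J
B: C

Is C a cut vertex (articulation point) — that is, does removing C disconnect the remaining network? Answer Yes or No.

Removing C leaves {A, D, E, F, G, H, I, and J} with no path to {B}, so the network splits into 2 components. C is a cut vertex.

Yes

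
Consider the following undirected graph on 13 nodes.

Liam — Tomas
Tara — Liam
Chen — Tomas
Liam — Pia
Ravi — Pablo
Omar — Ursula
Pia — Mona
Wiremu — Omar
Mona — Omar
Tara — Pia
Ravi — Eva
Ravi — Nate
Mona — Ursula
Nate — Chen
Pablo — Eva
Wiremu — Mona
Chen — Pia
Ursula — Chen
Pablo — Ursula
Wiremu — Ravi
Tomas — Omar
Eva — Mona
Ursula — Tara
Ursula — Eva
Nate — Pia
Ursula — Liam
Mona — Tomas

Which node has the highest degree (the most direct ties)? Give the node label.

Ursula

Degrees — Chen:4, Eva:4, Liam:4, Mona:6, Nate:3, Omar:4, Pablo:3, Pia:5, Ravi:4, Tara:3, Tomas:4, Ursula:7, Wiremu:3.
The maximum is 7, attained only by Ursula.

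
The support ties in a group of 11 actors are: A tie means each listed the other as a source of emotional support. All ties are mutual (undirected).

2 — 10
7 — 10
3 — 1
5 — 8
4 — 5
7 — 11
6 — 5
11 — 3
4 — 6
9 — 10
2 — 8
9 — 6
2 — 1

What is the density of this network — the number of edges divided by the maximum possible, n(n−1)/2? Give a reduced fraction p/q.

There are 13 edges and 11 nodes, so the maximum possible is C(11,2) = 55.
Density = 13/55.

13/55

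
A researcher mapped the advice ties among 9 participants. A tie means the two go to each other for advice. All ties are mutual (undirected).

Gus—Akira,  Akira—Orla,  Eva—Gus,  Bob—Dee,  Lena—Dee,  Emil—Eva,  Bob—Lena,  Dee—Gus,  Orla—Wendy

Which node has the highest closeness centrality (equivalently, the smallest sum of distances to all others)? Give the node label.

Gus

Farness (sum of distances to all others) for each node — Akira:17, Bob:23, Dee:17, Emil:26, Eva:19, Gus:14, Lena:23, Orla:22, Wendy:29.
The smallest farness is 14, for Gus, so Gus has the highest closeness.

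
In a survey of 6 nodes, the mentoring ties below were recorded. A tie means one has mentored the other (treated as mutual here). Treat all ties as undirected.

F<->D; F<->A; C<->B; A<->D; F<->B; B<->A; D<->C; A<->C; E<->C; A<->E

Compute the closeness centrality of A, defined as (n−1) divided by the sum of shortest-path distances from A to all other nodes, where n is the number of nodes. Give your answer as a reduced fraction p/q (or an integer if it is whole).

Distances from A: B:1, C:1, D:1, E:1, F:1. Sum = 5.
n = 6, so closeness = 5/5 = 1.

1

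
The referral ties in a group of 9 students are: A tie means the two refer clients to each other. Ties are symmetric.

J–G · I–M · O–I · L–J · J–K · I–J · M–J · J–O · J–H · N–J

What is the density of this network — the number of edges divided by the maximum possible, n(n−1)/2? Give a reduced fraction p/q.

5/18

There are 10 edges and 9 nodes, so the maximum possible is C(9,2) = 36.
Density = 10/36 = 5/18.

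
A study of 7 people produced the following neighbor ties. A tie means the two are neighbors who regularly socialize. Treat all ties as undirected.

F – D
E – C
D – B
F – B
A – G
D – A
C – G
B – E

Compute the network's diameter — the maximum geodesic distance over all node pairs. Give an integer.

3

Eccentricity of each node (its greatest distance to any other): A:3, B:3, C:3, D:3, E:3, F:3, G:3.
The maximum eccentricity is 3, realized for instance by the pair F–G via F – D – A – G. So the diameter is 3.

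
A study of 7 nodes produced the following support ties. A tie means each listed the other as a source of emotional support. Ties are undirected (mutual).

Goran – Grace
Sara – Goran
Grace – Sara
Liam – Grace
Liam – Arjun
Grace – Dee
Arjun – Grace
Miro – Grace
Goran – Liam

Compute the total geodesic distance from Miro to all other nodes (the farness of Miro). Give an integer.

Distances from Miro: Arjun:2, Dee:2, Goran:2, Grace:1, Liam:2, Sara:2.
Sum = 2 + 2 + 2 + 1 + 2 + 2 = 11.

11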